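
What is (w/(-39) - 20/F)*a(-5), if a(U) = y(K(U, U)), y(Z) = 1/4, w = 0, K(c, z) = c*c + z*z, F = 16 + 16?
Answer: -5/32 ≈ -0.15625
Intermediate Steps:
F = 32
K(c, z) = c**2 + z**2
y(Z) = 1/4
a(U) = 1/4
(w/(-39) - 20/F)*a(-5) = (0/(-39) - 20/32)*(1/4) = (0*(-1/39) - 20*1/32)*(1/4) = (0 - 5/8)*(1/4) = -5/8*1/4 = -5/32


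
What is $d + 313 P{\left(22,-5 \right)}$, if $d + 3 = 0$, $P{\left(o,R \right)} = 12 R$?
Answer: $-18783$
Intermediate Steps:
$d = -3$ ($d = -3 + 0 = -3$)
$d + 313 P{\left(22,-5 \right)} = -3 + 313 \cdot 12 \left(-5\right) = -3 + 313 \left(-60\right) = -3 - 18780 = -18783$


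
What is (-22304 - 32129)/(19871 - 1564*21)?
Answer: 54433/12973 ≈ 4.1959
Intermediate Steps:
(-22304 - 32129)/(19871 - 1564*21) = -54433/(19871 - 32844) = -54433/(-12973) = -54433*(-1/12973) = 54433/12973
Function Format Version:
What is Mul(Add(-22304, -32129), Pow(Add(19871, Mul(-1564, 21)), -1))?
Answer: Rational(54433, 12973) ≈ 4.1959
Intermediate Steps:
Mul(Add(-22304, -32129), Pow(Add(19871, Mul(-1564, 21)), -1)) = Mul(-54433, Pow(Add(19871, -32844), -1)) = Mul(-54433, Pow(-12973, -1)) = Mul(-54433, Rational(-1, 12973)) = Rational(54433, 12973)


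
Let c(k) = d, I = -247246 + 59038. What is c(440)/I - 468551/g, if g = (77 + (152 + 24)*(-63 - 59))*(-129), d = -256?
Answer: -1822468711/10821783555 ≈ -0.16841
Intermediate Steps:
I = -188208
c(k) = -256
g = 2759955 (g = (77 + 176*(-122))*(-129) = (77 - 21472)*(-129) = -21395*(-129) = 2759955)
c(440)/I - 468551/g = -256/(-188208) - 468551/2759955 = -256*(-1/188208) - 468551*1/2759955 = 16/11763 - 468551/2759955 = -1822468711/10821783555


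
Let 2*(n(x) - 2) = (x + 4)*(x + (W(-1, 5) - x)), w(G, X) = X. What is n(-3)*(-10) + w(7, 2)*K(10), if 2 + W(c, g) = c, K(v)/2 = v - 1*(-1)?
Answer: 39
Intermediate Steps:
K(v) = 2 + 2*v (K(v) = 2*(v - 1*(-1)) = 2*(v + 1) = 2*(1 + v) = 2 + 2*v)
W(c, g) = -2 + c
n(x) = -4 - 3*x/2 (n(x) = 2 + ((x + 4)*(x + ((-2 - 1) - x)))/2 = 2 + ((4 + x)*(x + (-3 - x)))/2 = 2 + ((4 + x)*(-3))/2 = 2 + (-12 - 3*x)/2 = 2 + (-6 - 3*x/2) = -4 - 3*x/2)
n(-3)*(-10) + w(7, 2)*K(10) = (-4 - 3/2*(-3))*(-10) + 2*(2 + 2*10) = (-4 + 9/2)*(-10) + 2*(2 + 20) = (½)*(-10) + 2*22 = -5 + 44 = 39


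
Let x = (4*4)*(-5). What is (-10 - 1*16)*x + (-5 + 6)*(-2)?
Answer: 2078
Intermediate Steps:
x = -80 (x = 16*(-5) = -80)
(-10 - 1*16)*x + (-5 + 6)*(-2) = (-10 - 1*16)*(-80) + (-5 + 6)*(-2) = (-10 - 16)*(-80) + 1*(-2) = -26*(-80) - 2 = 2080 - 2 = 2078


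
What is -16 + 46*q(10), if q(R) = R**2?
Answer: 4584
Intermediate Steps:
-16 + 46*q(10) = -16 + 46*10**2 = -16 + 46*100 = -16 + 4600 = 4584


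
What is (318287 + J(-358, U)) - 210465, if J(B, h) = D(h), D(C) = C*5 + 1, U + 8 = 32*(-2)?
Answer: 107463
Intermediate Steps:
U = -72 (U = -8 + 32*(-2) = -8 - 64 = -72)
D(C) = 1 + 5*C (D(C) = 5*C + 1 = 1 + 5*C)
J(B, h) = 1 + 5*h
(318287 + J(-358, U)) - 210465 = (318287 + (1 + 5*(-72))) - 210465 = (318287 + (1 - 360)) - 210465 = (318287 - 359) - 210465 = 317928 - 210465 = 107463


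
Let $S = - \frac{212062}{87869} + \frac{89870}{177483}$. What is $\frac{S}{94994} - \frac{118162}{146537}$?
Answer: $- \frac{87528053368249031624}{108544024686100272303} \approx -0.80638$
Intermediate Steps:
$S = - \frac{29740612916}{15595253727}$ ($S = \left(-212062\right) \frac{1}{87869} + 89870 \cdot \frac{1}{177483} = - \frac{212062}{87869} + \frac{89870}{177483} = - \frac{29740612916}{15595253727} \approx -1.907$)
$\frac{S}{94994} - \frac{118162}{146537} = - \frac{29740612916}{15595253727 \cdot 94994} - \frac{118162}{146537} = \left(- \frac{29740612916}{15595253727}\right) \frac{1}{94994} - \frac{118162}{146537} = - \frac{14870306458}{740727766271319} - \frac{118162}{146537} = - \frac{87528053368249031624}{108544024686100272303}$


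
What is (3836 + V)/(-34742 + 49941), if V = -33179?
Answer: -29343/15199 ≈ -1.9306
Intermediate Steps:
(3836 + V)/(-34742 + 49941) = (3836 - 33179)/(-34742 + 49941) = -29343/15199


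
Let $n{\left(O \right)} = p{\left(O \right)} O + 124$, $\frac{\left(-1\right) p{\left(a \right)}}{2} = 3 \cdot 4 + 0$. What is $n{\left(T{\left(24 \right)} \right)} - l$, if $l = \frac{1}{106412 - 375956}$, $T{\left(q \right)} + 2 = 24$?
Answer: $- \frac{108895775}{269544} \approx -404.0$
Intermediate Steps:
$T{\left(q \right)} = 22$ ($T{\left(q \right)} = -2 + 24 = 22$)
$p{\left(a \right)} = -24$ ($p{\left(a \right)} = - 2 \left(3 \cdot 4 + 0\right) = - 2 \left(12 + 0\right) = \left(-2\right) 12 = -24$)
$n{\left(O \right)} = 124 - 24 O$ ($n{\left(O \right)} = - 24 O + 124 = 124 - 24 O$)
$l = - \frac{1}{269544}$ ($l = \frac{1}{-269544} = - \frac{1}{269544} \approx -3.71 \cdot 10^{-6}$)
$n{\left(T{\left(24 \right)} \right)} - l = \left(124 - 528\right) - - \frac{1}{269544} = \left(124 - 528\right) + \frac{1}{269544} = -404 + \frac{1}{269544} = - \frac{108895775}{269544}$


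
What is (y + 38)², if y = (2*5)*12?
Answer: 24964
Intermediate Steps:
y = 120 (y = 10*12 = 120)
(y + 38)² = (120 + 38)² = 158² = 24964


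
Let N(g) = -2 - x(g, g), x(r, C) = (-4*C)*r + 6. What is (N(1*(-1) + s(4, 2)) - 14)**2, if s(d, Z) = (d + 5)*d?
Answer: 23794884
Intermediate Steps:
s(d, Z) = d*(5 + d) (s(d, Z) = (5 + d)*d = d*(5 + d))
x(r, C) = 6 - 4*C*r (x(r, C) = -4*C*r + 6 = 6 - 4*C*r)
N(g) = -8 + 4*g**2 (N(g) = -2 - (6 - 4*g*g) = -2 - (6 - 4*g**2) = -2 + (-6 + 4*g**2) = -8 + 4*g**2)
(N(1*(-1) + s(4, 2)) - 14)**2 = ((-8 + 4*(1*(-1) + 4*(5 + 4))**2) - 14)**2 = ((-8 + 4*(-1 + 4*9)**2) - 14)**2 = ((-8 + 4*(-1 + 36)**2) - 14)**2 = ((-8 + 4*35**2) - 14)**2 = ((-8 + 4*1225) - 14)**2 = ((-8 + 4900) - 14)**2 = (4892 - 14)**2 = 4878**2 = 23794884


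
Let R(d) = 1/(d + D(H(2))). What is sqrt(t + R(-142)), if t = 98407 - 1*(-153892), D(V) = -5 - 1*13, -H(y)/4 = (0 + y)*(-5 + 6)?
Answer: sqrt(403678390)/40 ≈ 502.29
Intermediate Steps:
H(y) = -4*y (H(y) = -4*(0 + y)*(-5 + 6) = -4*y)
D(V) = -18 (D(V) = -5 - 13 = -18)
R(d) = 1/(-18 + d) (R(d) = 1/(d - 18) = 1/(-18 + d))
t = 252299 (t = 98407 + 153892 = 252299)
sqrt(t + R(-142)) = sqrt(252299 + 1/(-18 - 142)) = sqrt(252299 + 1/(-160)) = sqrt(252299 - 1/160) = sqrt(40367839/160) = sqrt(403678390)/40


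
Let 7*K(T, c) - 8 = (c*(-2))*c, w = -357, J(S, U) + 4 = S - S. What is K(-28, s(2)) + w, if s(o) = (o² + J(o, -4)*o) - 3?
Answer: -2589/7 ≈ -369.86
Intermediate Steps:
J(S, U) = -4 (J(S, U) = -4 + (S - S) = -4 + 0 = -4)
s(o) = -3 + o² - 4*o (s(o) = (o² - 4*o) - 3 = -3 + o² - 4*o)
K(T, c) = 8/7 - 2*c²/7 (K(T, c) = 8/7 + ((c*(-2))*c)/7 = 8/7 + ((-2*c)*c)/7 = 8/7 + (-2*c²)/7 = 8/7 - 2*c²/7)
K(-28, s(2)) + w = (8/7 - 2*(-3 + 2² - 4*2)²/7) - 357 = (8/7 - 2*(-3 + 4 - 8)²/7) - 357 = (8/7 - 2/7*(-7)²) - 357 = (8/7 - 2/7*49) - 357 = (8/7 - 14) - 357 = -90/7 - 357 = -2589/7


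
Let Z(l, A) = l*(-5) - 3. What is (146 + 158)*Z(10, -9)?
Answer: -16112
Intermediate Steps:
Z(l, A) = -3 - 5*l (Z(l, A) = -5*l - 3 = -3 - 5*l)
(146 + 158)*Z(10, -9) = (146 + 158)*(-3 - 5*10) = 304*(-3 - 50) = 304*(-53) = -16112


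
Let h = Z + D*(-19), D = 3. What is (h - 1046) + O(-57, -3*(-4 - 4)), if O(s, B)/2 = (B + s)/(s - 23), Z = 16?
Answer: -43447/40 ≈ -1086.2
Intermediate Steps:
h = -41 (h = 16 + 3*(-19) = 16 - 57 = -41)
O(s, B) = 2*(B + s)/(-23 + s) (O(s, B) = 2*((B + s)/(s - 23)) = 2*((B + s)/(-23 + s)) = 2*(B + s)/(-23 + s))
(h - 1046) + O(-57, -3*(-4 - 4)) = (-41 - 1046) + 2*(-3*(-4 - 4) - 57)/(-23 - 57) = -1087 + 2*(-3*(-8) - 57)/(-80) = -1087 + 2*(-1/80)*(24 - 57) = -1087 + 2*(-1/80)*(-33) = -1087 + 33/40 = -43447/40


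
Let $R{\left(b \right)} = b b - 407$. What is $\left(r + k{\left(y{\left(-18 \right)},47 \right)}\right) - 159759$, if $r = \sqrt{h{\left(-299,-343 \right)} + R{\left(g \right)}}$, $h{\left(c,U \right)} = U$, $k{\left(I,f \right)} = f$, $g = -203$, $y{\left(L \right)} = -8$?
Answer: $-159712 + \sqrt{40459} \approx -1.5951 \cdot 10^{5}$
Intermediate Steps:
$R{\left(b \right)} = -407 + b^{2}$ ($R{\left(b \right)} = b^{2} - 407 = -407 + b^{2}$)
$r = \sqrt{40459}$ ($r = \sqrt{-343 - \left(407 - \left(-203\right)^{2}\right)} = \sqrt{-343 + \left(-407 + 41209\right)} = \sqrt{-343 + 40802} = \sqrt{40459} \approx 201.14$)
$\left(r + k{\left(y{\left(-18 \right)},47 \right)}\right) - 159759 = \left(\sqrt{40459} + 47\right) - 159759 = \left(47 + \sqrt{40459}\right) - 159759 = -159712 + \sqrt{40459}$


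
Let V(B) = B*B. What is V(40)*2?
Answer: 3200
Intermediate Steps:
V(B) = B²
V(40)*2 = 40²*2 = 1600*2 = 3200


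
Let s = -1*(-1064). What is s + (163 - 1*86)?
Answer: 1141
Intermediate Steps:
s = 1064
s + (163 - 1*86) = 1064 + (163 - 1*86) = 1064 + (163 - 86) = 1064 + 77 = 1141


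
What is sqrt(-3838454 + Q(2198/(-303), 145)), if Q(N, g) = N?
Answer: 8*I*sqrt(5506332645)/303 ≈ 1959.2*I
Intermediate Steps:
sqrt(-3838454 + Q(2198/(-303), 145)) = sqrt(-3838454 + 2198/(-303)) = sqrt(-3838454 + 2198*(-1/303)) = sqrt(-3838454 - 2198/303) = sqrt(-1163053760/303) = 8*I*sqrt(5506332645)/303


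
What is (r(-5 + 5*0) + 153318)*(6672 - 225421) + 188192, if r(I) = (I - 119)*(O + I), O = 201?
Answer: -28221495294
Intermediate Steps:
r(I) = (-119 + I)*(201 + I) (r(I) = (I - 119)*(201 + I) = (-119 + I)*(201 + I))
(r(-5 + 5*0) + 153318)*(6672 - 225421) + 188192 = ((-23919 + (-5 + 5*0)**2 + 82*(-5 + 5*0)) + 153318)*(6672 - 225421) + 188192 = ((-23919 + (-5 + 0)**2 + 82*(-5 + 0)) + 153318)*(-218749) + 188192 = ((-23919 + (-5)**2 + 82*(-5)) + 153318)*(-218749) + 188192 = ((-23919 + 25 - 410) + 153318)*(-218749) + 188192 = (-24304 + 153318)*(-218749) + 188192 = 129014*(-218749) + 188192 = -28221683486 + 188192 = -28221495294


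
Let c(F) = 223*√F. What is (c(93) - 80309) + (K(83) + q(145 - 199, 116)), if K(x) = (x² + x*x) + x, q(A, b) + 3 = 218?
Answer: -66233 + 223*√93 ≈ -64082.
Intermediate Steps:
q(A, b) = 215 (q(A, b) = -3 + 218 = 215)
K(x) = x + 2*x² (K(x) = (x² + x²) + x = 2*x² + x = x + 2*x²)
(c(93) - 80309) + (K(83) + q(145 - 199, 116)) = (223*√93 - 80309) + (83*(1 + 2*83) + 215) = (-80309 + 223*√93) + (83*(1 + 166) + 215) = (-80309 + 223*√93) + (83*167 + 215) = (-80309 + 223*√93) + (13861 + 215) = (-80309 + 223*√93) + 14076 = -66233 + 223*√93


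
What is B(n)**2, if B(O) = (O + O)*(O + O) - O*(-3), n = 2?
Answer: 484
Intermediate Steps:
B(O) = 3*O + 4*O**2 (B(O) = (2*O)*(2*O) + 3*O = 4*O**2 + 3*O = 3*O + 4*O**2)
B(n)**2 = (2*(3 + 4*2))**2 = (2*(3 + 8))**2 = (2*11)**2 = 22**2 = 484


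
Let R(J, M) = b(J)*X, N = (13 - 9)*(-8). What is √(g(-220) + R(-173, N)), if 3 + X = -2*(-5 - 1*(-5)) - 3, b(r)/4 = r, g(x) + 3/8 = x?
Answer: √62906/4 ≈ 62.703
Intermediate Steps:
g(x) = -3/8 + x
b(r) = 4*r
N = -32 (N = 4*(-8) = -32)
X = -6 (X = -3 + (-2*(-5 - 1*(-5)) - 3) = -3 + (-2*(-5 + 5) - 3) = -3 + (-2*0 - 3) = -3 + (0 - 3) = -3 - 3 = -6)
R(J, M) = -24*J (R(J, M) = (4*J)*(-6) = -24*J)
√(g(-220) + R(-173, N)) = √((-3/8 - 220) - 24*(-173)) = √(-1763/8 + 4152) = √(31453/8) = √62906/4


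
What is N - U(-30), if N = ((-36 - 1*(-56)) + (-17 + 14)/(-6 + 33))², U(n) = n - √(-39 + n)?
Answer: 34471/81 + I*√69 ≈ 425.57 + 8.3066*I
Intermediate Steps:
N = 32041/81 (N = ((-36 + 56) - 3/27)² = (20 - 3*1/27)² = (20 - ⅑)² = (179/9)² = 32041/81 ≈ 395.57)
N - U(-30) = 32041/81 - (-30 - √(-39 - 30)) = 32041/81 - (-30 - √(-69)) = 32041/81 - (-30 - I*√69) = 32041/81 + (30 + I*√69) = 34471/81 + I*√69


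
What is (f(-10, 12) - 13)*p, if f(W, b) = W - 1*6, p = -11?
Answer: 319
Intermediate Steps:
f(W, b) = -6 + W (f(W, b) = W - 6 = -6 + W)
(f(-10, 12) - 13)*p = ((-6 - 10) - 13)*(-11) = (-16 - 13)*(-11) = -29*(-11) = 319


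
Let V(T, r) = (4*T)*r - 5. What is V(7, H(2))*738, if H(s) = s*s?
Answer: 78966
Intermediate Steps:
H(s) = s²
V(T, r) = -5 + 4*T*r (V(T, r) = 4*T*r - 5 = -5 + 4*T*r)
V(7, H(2))*738 = (-5 + 4*7*2²)*738 = (-5 + 4*7*4)*738 = (-5 + 112)*738 = 107*738 = 78966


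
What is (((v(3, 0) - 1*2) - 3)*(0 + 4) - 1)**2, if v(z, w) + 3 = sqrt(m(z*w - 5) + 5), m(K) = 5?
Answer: 1249 - 264*sqrt(10) ≈ 414.16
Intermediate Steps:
v(z, w) = -3 + sqrt(10) (v(z, w) = -3 + sqrt(5 + 5) = -3 + sqrt(10))
(((v(3, 0) - 1*2) - 3)*(0 + 4) - 1)**2 = ((((-3 + sqrt(10)) - 1*2) - 3)*(0 + 4) - 1)**2 = ((((-3 + sqrt(10)) - 2) - 3)*4 - 1)**2 = (((-5 + sqrt(10)) - 3)*4 - 1)**2 = ((-8 + sqrt(10))*4 - 1)**2 = ((-32 + 4*sqrt(10)) - 1)**2 = (-33 + 4*sqrt(10))**2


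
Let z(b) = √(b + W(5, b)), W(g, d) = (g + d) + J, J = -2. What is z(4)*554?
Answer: 554*√11 ≈ 1837.4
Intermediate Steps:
W(g, d) = -2 + d + g (W(g, d) = (g + d) - 2 = (d + g) - 2 = -2 + d + g)
z(b) = √(3 + 2*b) (z(b) = √(b + (-2 + b + 5)) = √(b + (3 + b)) = √(3 + 2*b))
z(4)*554 = √(3 + 2*4)*554 = √(3 + 8)*554 = √11*554 = 554*√11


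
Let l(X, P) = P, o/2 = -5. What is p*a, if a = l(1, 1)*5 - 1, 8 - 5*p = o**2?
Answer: -368/5 ≈ -73.600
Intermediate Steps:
o = -10 (o = 2*(-5) = -10)
p = -92/5 (p = 8/5 - 1/5*(-10)**2 = 8/5 - 1/5*100 = 8/5 - 20 = -92/5 ≈ -18.400)
a = 4 (a = 1*5 - 1 = 5 - 1 = 4)
p*a = -92/5*4 = -368/5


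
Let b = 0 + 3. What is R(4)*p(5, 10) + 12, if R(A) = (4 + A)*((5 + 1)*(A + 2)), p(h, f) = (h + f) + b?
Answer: 5196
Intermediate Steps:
b = 3
p(h, f) = 3 + f + h (p(h, f) = (h + f) + 3 = (f + h) + 3 = 3 + f + h)
R(A) = (4 + A)*(12 + 6*A) (R(A) = (4 + A)*(6*(2 + A)) = (4 + A)*(12 + 6*A))
R(4)*p(5, 10) + 12 = (48 + 6*4**2 + 36*4)*(3 + 10 + 5) + 12 = (48 + 6*16 + 144)*18 + 12 = (48 + 96 + 144)*18 + 12 = 288*18 + 12 = 5184 + 12 = 5196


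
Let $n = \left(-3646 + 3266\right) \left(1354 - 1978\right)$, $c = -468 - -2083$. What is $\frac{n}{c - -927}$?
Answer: $\frac{118560}{1271} \approx 93.281$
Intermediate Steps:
$c = 1615$ ($c = -468 + 2083 = 1615$)
$n = 237120$ ($n = \left(-380\right) \left(-624\right) = 237120$)
$\frac{n}{c - -927} = \frac{237120}{1615 - -927} = \frac{237120}{1615 + 927} = \frac{237120}{2542} = 237120 \cdot \frac{1}{2542} = \frac{118560}{1271}$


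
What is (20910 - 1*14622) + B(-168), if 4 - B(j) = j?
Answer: 6460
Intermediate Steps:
B(j) = 4 - j
(20910 - 1*14622) + B(-168) = (20910 - 1*14622) + (4 - 1*(-168)) = (20910 - 14622) + (4 + 168) = 6288 + 172 = 6460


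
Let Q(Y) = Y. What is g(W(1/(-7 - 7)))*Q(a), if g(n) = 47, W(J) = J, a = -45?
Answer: -2115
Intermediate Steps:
g(W(1/(-7 - 7)))*Q(a) = 47*(-45) = -2115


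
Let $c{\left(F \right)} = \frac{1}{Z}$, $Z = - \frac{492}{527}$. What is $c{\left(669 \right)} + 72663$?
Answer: $\frac{35749669}{492} \approx 72662.0$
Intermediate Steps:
$Z = - \frac{492}{527}$ ($Z = \left(-492\right) \frac{1}{527} = - \frac{492}{527} \approx -0.93359$)
$c{\left(F \right)} = - \frac{527}{492}$ ($c{\left(F \right)} = \frac{1}{- \frac{492}{527}} = - \frac{527}{492}$)
$c{\left(669 \right)} + 72663 = - \frac{527}{492} + 72663 = \frac{35749669}{492}$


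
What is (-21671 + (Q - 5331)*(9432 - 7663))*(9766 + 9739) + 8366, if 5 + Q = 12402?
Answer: 243385017281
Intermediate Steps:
Q = 12397 (Q = -5 + 12402 = 12397)
(-21671 + (Q - 5331)*(9432 - 7663))*(9766 + 9739) + 8366 = (-21671 + (12397 - 5331)*(9432 - 7663))*(9766 + 9739) + 8366 = (-21671 + 7066*1769)*19505 + 8366 = (-21671 + 12499754)*19505 + 8366 = 12478083*19505 + 8366 = 243385008915 + 8366 = 243385017281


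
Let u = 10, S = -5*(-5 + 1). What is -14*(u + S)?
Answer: -420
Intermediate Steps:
S = 20 (S = -5*(-4) = 20)
-14*(u + S) = -14*(10 + 20) = -14*30 = -420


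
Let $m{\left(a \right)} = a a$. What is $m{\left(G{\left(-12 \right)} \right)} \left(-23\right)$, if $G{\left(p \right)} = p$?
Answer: $-3312$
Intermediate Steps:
$m{\left(a \right)} = a^{2}$
$m{\left(G{\left(-12 \right)} \right)} \left(-23\right) = \left(-12\right)^{2} \left(-23\right) = 144 \left(-23\right) = -3312$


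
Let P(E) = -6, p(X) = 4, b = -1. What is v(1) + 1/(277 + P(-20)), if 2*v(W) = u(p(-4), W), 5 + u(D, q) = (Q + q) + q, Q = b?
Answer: -541/271 ≈ -1.9963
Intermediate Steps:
Q = -1
u(D, q) = -6 + 2*q (u(D, q) = -5 + ((-1 + q) + q) = -5 + (-1 + 2*q) = -6 + 2*q)
v(W) = -3 + W (v(W) = (-6 + 2*W)/2 = -3 + W)
v(1) + 1/(277 + P(-20)) = (-3 + 1) + 1/(277 - 6) = -2 + 1/271 = -541/271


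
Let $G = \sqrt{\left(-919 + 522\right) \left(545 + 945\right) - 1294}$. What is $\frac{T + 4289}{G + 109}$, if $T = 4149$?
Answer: $\frac{919742}{604705} - \frac{16876 i \sqrt{148206}}{604705} \approx 1.521 - 10.744 i$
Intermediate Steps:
$G = 2 i \sqrt{148206}$ ($G = \sqrt{\left(-397\right) 1490 - 1294} = \sqrt{-591530 - 1294} = \sqrt{-592824} = 2 i \sqrt{148206} \approx 769.95 i$)
$\frac{T + 4289}{G + 109} = \frac{4149 + 4289}{2 i \sqrt{148206} + 109} = \frac{8438}{109 + 2 i \sqrt{148206}}$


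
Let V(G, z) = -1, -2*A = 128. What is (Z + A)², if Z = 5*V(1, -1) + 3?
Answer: 4356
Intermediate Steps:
A = -64 (A = -½*128 = -64)
Z = -2 (Z = 5*(-1) + 3 = -5 + 3 = -2)
(Z + A)² = (-2 - 64)² = (-66)² = 4356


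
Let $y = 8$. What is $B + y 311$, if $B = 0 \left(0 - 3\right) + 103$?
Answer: $2591$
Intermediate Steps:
$B = 103$ ($B = 0 \left(-3\right) + 103 = 0 + 103 = 103$)
$B + y 311 = 103 + 8 \cdot 311 = 103 + 2488 = 2591$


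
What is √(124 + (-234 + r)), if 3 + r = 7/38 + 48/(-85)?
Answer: 3*I*√131431930/3230 ≈ 10.648*I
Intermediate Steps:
r = -10919/3230 (r = -3 + (7/38 + 48/(-85)) = -3 + (7*(1/38) + 48*(-1/85)) = -3 + (7/38 - 48/85) = -3 - 1229/3230 = -10919/3230 ≈ -3.3805)
√(124 + (-234 + r)) = √(124 + (-234 - 10919/3230)) = √(124 - 766739/3230) = √(-366219/3230) = 3*I*√131431930/3230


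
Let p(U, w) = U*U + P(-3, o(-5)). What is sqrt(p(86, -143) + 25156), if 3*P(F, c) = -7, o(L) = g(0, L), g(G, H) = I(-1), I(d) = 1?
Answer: sqrt(292947)/3 ≈ 180.42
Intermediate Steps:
g(G, H) = 1
o(L) = 1
P(F, c) = -7/3 (P(F, c) = (1/3)*(-7) = -7/3)
p(U, w) = -7/3 + U**2 (p(U, w) = U*U - 7/3 = U**2 - 7/3 = -7/3 + U**2)
sqrt(p(86, -143) + 25156) = sqrt((-7/3 + 86**2) + 25156) = sqrt((-7/3 + 7396) + 25156) = sqrt(22181/3 + 25156) = sqrt(97649/3) = sqrt(292947)/3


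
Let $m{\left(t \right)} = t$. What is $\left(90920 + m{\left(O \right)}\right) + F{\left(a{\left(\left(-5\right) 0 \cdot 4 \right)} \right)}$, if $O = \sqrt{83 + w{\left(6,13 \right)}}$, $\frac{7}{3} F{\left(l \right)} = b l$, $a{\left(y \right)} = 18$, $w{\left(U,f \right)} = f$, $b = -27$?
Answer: $\frac{634982}{7} + 4 \sqrt{6} \approx 90722.0$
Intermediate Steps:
$F{\left(l \right)} = - \frac{81 l}{7}$ ($F{\left(l \right)} = \frac{3 \left(- 27 l\right)}{7} = - \frac{81 l}{7}$)
$O = 4 \sqrt{6}$ ($O = \sqrt{83 + 13} = \sqrt{96} = 4 \sqrt{6} \approx 9.798$)
$\left(90920 + m{\left(O \right)}\right) + F{\left(a{\left(\left(-5\right) 0 \cdot 4 \right)} \right)} = \left(90920 + 4 \sqrt{6}\right) - \frac{1458}{7} = \frac{634982}{7} + 4 \sqrt{6}$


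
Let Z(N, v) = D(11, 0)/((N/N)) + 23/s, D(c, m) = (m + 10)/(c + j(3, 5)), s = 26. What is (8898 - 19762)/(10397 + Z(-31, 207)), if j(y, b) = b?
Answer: -1129856/1081445 ≈ -1.0448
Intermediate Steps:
D(c, m) = (10 + m)/(5 + c) (D(c, m) = (m + 10)/(c + 5) = (10 + m)/(5 + c))
Z(N, v) = 157/104 (Z(N, v) = ((10 + 0)/(5 + 11))/((N/N)) + 23/26 = (10/16)/1 + 23*(1/26) = ((1/16)*10)*1 + 23/26 = (5/8)*1 + 23/26 = 5/8 + 23/26 = 157/104)
(8898 - 19762)/(10397 + Z(-31, 207)) = (8898 - 19762)/(10397 + 157/104) = -10864/1081445/104 = -10864*104/1081445 = -1129856/1081445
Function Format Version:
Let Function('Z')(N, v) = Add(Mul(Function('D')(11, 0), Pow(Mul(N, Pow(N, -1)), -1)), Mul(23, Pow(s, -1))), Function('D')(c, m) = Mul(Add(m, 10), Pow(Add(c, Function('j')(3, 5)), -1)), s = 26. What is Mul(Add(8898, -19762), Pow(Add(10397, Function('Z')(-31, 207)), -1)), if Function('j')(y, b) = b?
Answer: Rational(-1129856, 1081445) ≈ -1.0448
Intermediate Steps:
Function('D')(c, m) = Mul(Pow(Add(5, c), -1), Add(10, m)) (Function('D')(c, m) = Mul(Add(m, 10), Pow(Add(c, 5), -1)) = Mul(Add(10, m), Pow(Add(5, c), -1)) = Mul(Pow(Add(5, c), -1), Add(10, m)))
Function('Z')(N, v) = Rational(157, 104) (Function('Z')(N, v) = Add(Mul(Mul(Pow(Add(5, 11), -1), Add(10, 0)), Pow(Mul(N, Pow(N, -1)), -1)), Mul(23, Pow(26, -1))) = Add(Mul(Mul(Pow(16, -1), 10), Pow(1, -1)), Mul(23, Rational(1, 26))) = Add(Mul(Mul(Rational(1, 16), 10), 1), Rational(23, 26)) = Add(Mul(Rational(5, 8), 1), Rational(23, 26)) = Add(Rational(5, 8), Rational(23, 26)) = Rational(157, 104))
Mul(Add(8898, -19762), Pow(Add(10397, Function('Z')(-31, 207)), -1)) = Mul(Add(8898, -19762), Pow(Add(10397, Rational(157, 104)), -1)) = Mul(-10864, Pow(Rational(1081445, 104), -1)) = Mul(-10864, Rational(104, 1081445)) = Rational(-1129856, 1081445)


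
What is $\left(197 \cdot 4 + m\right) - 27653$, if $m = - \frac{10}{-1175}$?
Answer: $- \frac{6313273}{235} \approx -26865.0$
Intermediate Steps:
$m = \frac{2}{235}$ ($m = \left(-10\right) \left(- \frac{1}{1175}\right) = \frac{2}{235} \approx 0.0085106$)
$\left(197 \cdot 4 + m\right) - 27653 = \left(197 \cdot 4 + \frac{2}{235}\right) - 27653 = \left(788 + \frac{2}{235}\right) - 27653 = \frac{185182}{235} - 27653 = - \frac{6313273}{235}$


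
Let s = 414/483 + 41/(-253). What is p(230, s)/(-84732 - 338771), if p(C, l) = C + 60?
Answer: -290/423503 ≈ -0.00068477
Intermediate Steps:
s = 1231/1771 (s = 414*(1/483) + 41*(-1/253) = 6/7 - 41/253 = 1231/1771 ≈ 0.69509)
p(C, l) = 60 + C
p(230, s)/(-84732 - 338771) = (60 + 230)/(-84732 - 338771) = 290/(-423503) = 290*(-1/423503) = -290/423503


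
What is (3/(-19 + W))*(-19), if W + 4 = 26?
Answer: -19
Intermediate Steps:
W = 22 (W = -4 + 26 = 22)
(3/(-19 + W))*(-19) = (3/(-19 + 22))*(-19) = (3/3)*(-19) = (3*(⅓))*(-19) = 1*(-19) = -19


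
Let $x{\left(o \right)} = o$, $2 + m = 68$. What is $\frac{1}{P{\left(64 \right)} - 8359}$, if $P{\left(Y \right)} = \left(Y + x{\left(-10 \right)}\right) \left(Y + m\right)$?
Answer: $- \frac{1}{1339} \approx -0.00074683$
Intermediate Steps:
$m = 66$ ($m = -2 + 68 = 66$)
$P{\left(Y \right)} = \left(-10 + Y\right) \left(66 + Y\right)$ ($P{\left(Y \right)} = \left(Y - 10\right) \left(Y + 66\right) = \left(-10 + Y\right) \left(66 + Y\right)$)
$\frac{1}{P{\left(64 \right)} - 8359} = \frac{1}{\left(-660 + 64^{2} + 56 \cdot 64\right) - 8359} = \frac{1}{\left(-660 + 4096 + 3584\right) - 8359} = \frac{1}{7020 - 8359} = \frac{1}{-1339} = - \frac{1}{1339}$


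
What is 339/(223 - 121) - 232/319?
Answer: 971/374 ≈ 2.5963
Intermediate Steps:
339/(223 - 121) - 232/319 = 339/102 - 232*1/319 = 339*(1/102) - 8/11 = 113/34 - 8/11 = 971/374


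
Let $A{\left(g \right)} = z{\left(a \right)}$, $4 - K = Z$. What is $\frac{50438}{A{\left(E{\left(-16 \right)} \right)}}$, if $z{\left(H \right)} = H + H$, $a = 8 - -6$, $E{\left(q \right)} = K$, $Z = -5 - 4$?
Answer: $\frac{25219}{14} \approx 1801.4$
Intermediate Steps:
$Z = -9$ ($Z = -5 - 4 = -9$)
$K = 13$ ($K = 4 - -9 = 4 + 9 = 13$)
$E{\left(q \right)} = 13$
$a = 14$ ($a = 8 + 6 = 14$)
$z{\left(H \right)} = 2 H$
$A{\left(g \right)} = 28$ ($A{\left(g \right)} = 2 \cdot 14 = 28$)
$\frac{50438}{A{\left(E{\left(-16 \right)} \right)}} = \frac{50438}{28} = 50438 \cdot \frac{1}{28} = \frac{25219}{14}$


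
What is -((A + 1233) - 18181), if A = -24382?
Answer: 41330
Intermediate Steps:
-((A + 1233) - 18181) = -((-24382 + 1233) - 18181) = -(-23149 - 18181) = -1*(-41330) = 41330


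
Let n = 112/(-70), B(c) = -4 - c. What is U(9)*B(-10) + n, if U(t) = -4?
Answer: -128/5 ≈ -25.600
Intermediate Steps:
n = -8/5 (n = 112*(-1/70) = -8/5 ≈ -1.6000)
U(9)*B(-10) + n = -4*(-4 - 1*(-10)) - 8/5 = -4*(-4 + 10) - 8/5 = -4*6 - 8/5 = -24 - 8/5 = -128/5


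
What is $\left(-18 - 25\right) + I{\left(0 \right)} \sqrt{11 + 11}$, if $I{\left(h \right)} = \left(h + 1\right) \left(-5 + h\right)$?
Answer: $-43 - 5 \sqrt{22} \approx -66.452$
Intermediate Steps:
$I{\left(h \right)} = \left(1 + h\right) \left(-5 + h\right)$
$\left(-18 - 25\right) + I{\left(0 \right)} \sqrt{11 + 11} = \left(-18 - 25\right) + \left(-5 + 0^{2} - 0\right) \sqrt{11 + 11} = -43 + \left(-5 + 0 + 0\right) \sqrt{22} = -43 - 5 \sqrt{22}$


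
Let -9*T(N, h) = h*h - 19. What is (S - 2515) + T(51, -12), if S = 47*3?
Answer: -21491/9 ≈ -2387.9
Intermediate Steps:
T(N, h) = 19/9 - h²/9 (T(N, h) = -(h*h - 19)/9 = -(h² - 19)/9 = -(-19 + h²)/9 = 19/9 - h²/9)
S = 141
(S - 2515) + T(51, -12) = (141 - 2515) + (19/9 - ⅑*(-12)²) = -2374 + (19/9 - ⅑*144) = -2374 + (19/9 - 16) = -2374 - 125/9 = -21491/9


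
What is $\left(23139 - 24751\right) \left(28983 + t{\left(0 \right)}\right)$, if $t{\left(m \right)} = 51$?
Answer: $-46802808$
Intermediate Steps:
$\left(23139 - 24751\right) \left(28983 + t{\left(0 \right)}\right) = \left(23139 - 24751\right) \left(28983 + 51\right) = \left(-1612\right) 29034 = -46802808$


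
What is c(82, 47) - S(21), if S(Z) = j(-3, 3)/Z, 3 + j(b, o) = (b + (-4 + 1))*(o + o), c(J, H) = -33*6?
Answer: -1373/7 ≈ -196.14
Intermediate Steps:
c(J, H) = -198
j(b, o) = -3 + 2*o*(-3 + b) (j(b, o) = -3 + (b + (-4 + 1))*(o + o) = -3 + (b - 3)*(2*o) = -3 + (-3 + b)*(2*o) = -3 + 2*o*(-3 + b))
S(Z) = -39/Z (S(Z) = (-3 - 6*3 + 2*(-3)*3)/Z = (-3 - 18 - 18)/Z = -39/Z)
c(82, 47) - S(21) = -198 - (-39)/21 = -198 - 1*(-13/7) = -198 + 13/7 = -1373/7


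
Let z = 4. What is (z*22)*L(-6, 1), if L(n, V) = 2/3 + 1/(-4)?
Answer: 110/3 ≈ 36.667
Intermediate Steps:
L(n, V) = 5/12 (L(n, V) = 2*(1/3) + 1*(-1/4) = 2/3 - 1/4 = 5/12)
(z*22)*L(-6, 1) = (4*22)*(5/12) = 88*(5/12) = 110/3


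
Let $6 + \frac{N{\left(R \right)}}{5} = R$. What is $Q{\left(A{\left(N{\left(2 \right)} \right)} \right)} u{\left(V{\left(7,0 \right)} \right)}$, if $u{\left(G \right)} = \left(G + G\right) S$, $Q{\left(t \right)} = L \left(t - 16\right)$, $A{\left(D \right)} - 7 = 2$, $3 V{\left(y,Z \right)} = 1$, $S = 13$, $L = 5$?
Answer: $- \frac{910}{3} \approx -303.33$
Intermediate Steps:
$N{\left(R \right)} = -30 + 5 R$
$V{\left(y,Z \right)} = \frac{1}{3}$ ($V{\left(y,Z \right)} = \frac{1}{3} \cdot 1 = \frac{1}{3}$)
$A{\left(D \right)} = 9$ ($A{\left(D \right)} = 7 + 2 = 9$)
$Q{\left(t \right)} = -80 + 5 t$ ($Q{\left(t \right)} = 5 \left(t - 16\right) = 5 \left(-16 + t\right) = -80 + 5 t$)
$u{\left(G \right)} = 26 G$ ($u{\left(G \right)} = \left(G + G\right) 13 = 2 G 13 = 26 G$)
$Q{\left(A{\left(N{\left(2 \right)} \right)} \right)} u{\left(V{\left(7,0 \right)} \right)} = \left(-80 + 5 \cdot 9\right) 26 \cdot \frac{1}{3} = \left(-80 + 45\right) \frac{26}{3} = \left(-35\right) \frac{26}{3} = - \frac{910}{3}$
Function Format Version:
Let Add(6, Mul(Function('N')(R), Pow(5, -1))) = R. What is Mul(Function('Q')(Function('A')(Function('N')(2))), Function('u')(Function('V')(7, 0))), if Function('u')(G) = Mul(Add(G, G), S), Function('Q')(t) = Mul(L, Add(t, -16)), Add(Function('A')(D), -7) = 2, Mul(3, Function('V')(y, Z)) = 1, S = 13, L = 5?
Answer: Rational(-910, 3) ≈ -303.33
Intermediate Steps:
Function('N')(R) = Add(-30, Mul(5, R))
Function('V')(y, Z) = Rational(1, 3) (Function('V')(y, Z) = Mul(Rational(1, 3), 1) = Rational(1, 3))
Function('A')(D) = 9 (Function('A')(D) = Add(7, 2) = 9)
Function('Q')(t) = Add(-80, Mul(5, t)) (Function('Q')(t) = Mul(5, Add(t, -16)) = Mul(5, Add(-16, t)) = Add(-80, Mul(5, t)))
Function('u')(G) = Mul(26, G) (Function('u')(G) = Mul(Add(G, G), 13) = Mul(Mul(2, G), 13) = Mul(26, G))
Mul(Function('Q')(Function('A')(Function('N')(2))), Function('u')(Function('V')(7, 0))) = Mul(Add(-80, Mul(5, 9)), Mul(26, Rational(1, 3))) = Mul(Add(-80, 45), Rational(26, 3)) = Mul(-35, Rational(26, 3)) = Rational(-910, 3)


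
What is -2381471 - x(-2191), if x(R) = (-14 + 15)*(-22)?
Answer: -2381449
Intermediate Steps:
x(R) = -22 (x(R) = 1*(-22) = -22)
-2381471 - x(-2191) = -2381471 - 1*(-22) = -2381471 + 22 = -2381449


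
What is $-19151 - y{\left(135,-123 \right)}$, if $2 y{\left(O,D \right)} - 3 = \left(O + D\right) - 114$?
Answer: $- \frac{38203}{2} \approx -19102.0$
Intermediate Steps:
$y{\left(O,D \right)} = - \frac{111}{2} + \frac{D}{2} + \frac{O}{2}$ ($y{\left(O,D \right)} = \frac{3}{2} + \frac{\left(O + D\right) - 114}{2} = \frac{3}{2} + \frac{\left(D + O\right) - 114}{2} = \frac{3}{2} + \frac{-114 + D + O}{2} = \frac{3}{2} + \left(-57 + \frac{D}{2} + \frac{O}{2}\right) = - \frac{111}{2} + \frac{D}{2} + \frac{O}{2}$)
$-19151 - y{\left(135,-123 \right)} = -19151 - \left(- \frac{111}{2} + \frac{1}{2} \left(-123\right) + \frac{1}{2} \cdot 135\right) = -19151 - \left(- \frac{111}{2} - \frac{123}{2} + \frac{135}{2}\right) = -19151 - - \frac{99}{2} = -19151 + \frac{99}{2} = - \frac{38203}{2}$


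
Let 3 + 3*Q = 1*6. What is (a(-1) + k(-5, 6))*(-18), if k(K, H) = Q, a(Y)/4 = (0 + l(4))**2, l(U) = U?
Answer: -1170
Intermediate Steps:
a(Y) = 64 (a(Y) = 4*(0 + 4)**2 = 4*4**2 = 4*16 = 64)
Q = 1 (Q = -1 + (1*6)/3 = -1 + (1/3)*6 = -1 + 2 = 1)
k(K, H) = 1
(a(-1) + k(-5, 6))*(-18) = (64 + 1)*(-18) = 65*(-18) = -1170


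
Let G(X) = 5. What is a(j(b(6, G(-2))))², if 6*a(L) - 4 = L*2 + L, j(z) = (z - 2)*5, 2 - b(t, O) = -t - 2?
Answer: 3844/9 ≈ 427.11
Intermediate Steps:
b(t, O) = 4 + t (b(t, O) = 2 - (-t - 2) = 2 - (-2 - t) = 2 + (2 + t) = 4 + t)
j(z) = -10 + 5*z (j(z) = (-2 + z)*5 = -10 + 5*z)
a(L) = ⅔ + L/2 (a(L) = ⅔ + (L*2 + L)/6 = ⅔ + (2*L + L)/6 = ⅔ + (3*L)/6 = ⅔ + L/2)
a(j(b(6, G(-2))))² = (⅔ + (-10 + 5*(4 + 6))/2)² = (⅔ + (-10 + 5*10)/2)² = (⅔ + (-10 + 50)/2)² = (⅔ + (½)*40)² = (⅔ + 20)² = (62/3)² = 3844/9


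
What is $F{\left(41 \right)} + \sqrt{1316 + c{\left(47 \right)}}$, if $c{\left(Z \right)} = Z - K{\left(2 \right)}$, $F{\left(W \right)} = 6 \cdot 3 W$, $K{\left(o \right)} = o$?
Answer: $738 + \sqrt{1361} \approx 774.89$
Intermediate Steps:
$F{\left(W \right)} = 18 W$
$c{\left(Z \right)} = -2 + Z$ ($c{\left(Z \right)} = Z - 2 = -2 + Z$)
$F{\left(41 \right)} + \sqrt{1316 + c{\left(47 \right)}} = 18 \cdot 41 + \sqrt{1316 + \left(-2 + 47\right)} = 738 + \sqrt{1316 + 45} = 738 + \sqrt{1361}$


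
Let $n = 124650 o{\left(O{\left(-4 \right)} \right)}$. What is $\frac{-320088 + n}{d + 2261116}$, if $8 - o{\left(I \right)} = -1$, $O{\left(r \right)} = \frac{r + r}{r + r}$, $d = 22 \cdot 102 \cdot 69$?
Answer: $\frac{400881}{1207976} \approx 0.33186$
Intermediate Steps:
$d = 154836$ ($d = 2244 \cdot 69 = 154836$)
$O{\left(r \right)} = 1$ ($O{\left(r \right)} = \frac{2 r}{2 r} = 2 r \frac{1}{2 r} = 1$)
$o{\left(I \right)} = 9$ ($o{\left(I \right)} = 8 - -1 = 8 + 1 = 9$)
$n = 1121850$ ($n = 124650 \cdot 9 = 1121850$)
$\frac{-320088 + n}{d + 2261116} = \frac{-320088 + 1121850}{154836 + 2261116} = \frac{801762}{2415952} = 801762 \cdot \frac{1}{2415952} = \frac{400881}{1207976}$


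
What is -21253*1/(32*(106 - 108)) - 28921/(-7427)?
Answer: 159696975/475328 ≈ 335.97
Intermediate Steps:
-21253*1/(32*(106 - 108)) - 28921/(-7427) = -21253/(32*(-2)) - 28921*(-1/7427) = -21253/(-64) + 28921/7427 = -21253*(-1/64) + 28921/7427 = 21253/64 + 28921/7427 = 159696975/475328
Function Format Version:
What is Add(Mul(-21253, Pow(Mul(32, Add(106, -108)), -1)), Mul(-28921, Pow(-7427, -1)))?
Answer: Rational(159696975, 475328) ≈ 335.97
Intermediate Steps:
Add(Mul(-21253, Pow(Mul(32, Add(106, -108)), -1)), Mul(-28921, Pow(-7427, -1))) = Add(Mul(-21253, Pow(Mul(32, -2), -1)), Mul(-28921, Rational(-1, 7427))) = Add(Mul(-21253, Pow(-64, -1)), Rational(28921, 7427)) = Add(Mul(-21253, Rational(-1, 64)), Rational(28921, 7427)) = Add(Rational(21253, 64), Rational(28921, 7427)) = Rational(159696975, 475328)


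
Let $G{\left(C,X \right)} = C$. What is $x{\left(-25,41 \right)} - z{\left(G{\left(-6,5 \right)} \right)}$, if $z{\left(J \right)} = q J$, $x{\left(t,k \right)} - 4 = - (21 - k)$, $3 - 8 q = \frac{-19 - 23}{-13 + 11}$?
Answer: $\frac{21}{2} \approx 10.5$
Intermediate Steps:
$q = - \frac{9}{4}$ ($q = \frac{3}{8} - \frac{\left(-19 - 23\right) \frac{1}{-13 + 11}}{8} = \frac{3}{8} - \frac{\left(-42\right) \frac{1}{-2}}{8} = \frac{3}{8} - \frac{\left(-42\right) \left(- \frac{1}{2}\right)}{8} = \frac{3}{8} - \frac{21}{8} = - \frac{9}{4} \approx -2.25$)
$x{\left(t,k \right)} = -17 + k$ ($x{\left(t,k \right)} = 4 - \left(21 - k\right) = 4 + \left(-21 + k\right) = -17 + k$)
$z{\left(J \right)} = - \frac{9 J}{4}$
$x{\left(-25,41 \right)} - z{\left(G{\left(-6,5 \right)} \right)} = \left(-17 + 41\right) - \left(- \frac{9}{4}\right) \left(-6\right) = 24 - \frac{27}{2} = \frac{21}{2}$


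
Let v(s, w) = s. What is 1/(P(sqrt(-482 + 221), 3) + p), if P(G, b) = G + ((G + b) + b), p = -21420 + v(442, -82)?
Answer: -5243/109956457 - 3*I*sqrt(29)/219912914 ≈ -4.7682e-5 - 7.3463e-8*I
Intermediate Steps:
p = -20978 (p = -21420 + 442 = -20978)
P(G, b) = 2*G + 2*b (P(G, b) = G + (G + 2*b) = 2*G + 2*b)
1/(P(sqrt(-482 + 221), 3) + p) = 1/((2*sqrt(-482 + 221) + 2*3) - 20978) = 1/((2*sqrt(-261) + 6) - 20978) = 1/((2*(3*I*sqrt(29)) + 6) - 20978) = 1/((6*I*sqrt(29) + 6) - 20978) = 1/((6 + 6*I*sqrt(29)) - 20978) = 1/(-20972 + 6*I*sqrt(29))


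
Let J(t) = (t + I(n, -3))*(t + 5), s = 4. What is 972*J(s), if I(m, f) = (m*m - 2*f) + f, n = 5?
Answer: 279936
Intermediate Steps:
I(m, f) = m**2 - f (I(m, f) = (m**2 - 2*f) + f = m**2 - f)
J(t) = (5 + t)*(28 + t) (J(t) = (t + (5**2 - 1*(-3)))*(t + 5) = (t + (25 + 3))*(5 + t) = (t + 28)*(5 + t) = (28 + t)*(5 + t) = (5 + t)*(28 + t))
972*J(s) = 972*(140 + 4**2 + 33*4) = 972*(140 + 16 + 132) = 972*288 = 279936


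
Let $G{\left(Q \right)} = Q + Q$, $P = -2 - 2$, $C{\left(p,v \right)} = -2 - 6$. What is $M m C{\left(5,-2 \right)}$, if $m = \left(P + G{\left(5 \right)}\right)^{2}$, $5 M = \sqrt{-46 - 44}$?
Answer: $- \frac{864 i \sqrt{10}}{5} \approx - 546.44 i$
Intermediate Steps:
$C{\left(p,v \right)} = -8$ ($C{\left(p,v \right)} = -2 - 6 = -8$)
$M = \frac{3 i \sqrt{10}}{5}$ ($M = \frac{\sqrt{-46 - 44}}{5} = \frac{\sqrt{-90}}{5} = \frac{3 i \sqrt{10}}{5} \approx 1.8974 i$)
$P = -4$
$G{\left(Q \right)} = 2 Q$
$m = 36$ ($m = \left(-4 + 2 \cdot 5\right)^{2} = \left(-4 + 10\right)^{2} = 6^{2} = 36$)
$M m C{\left(5,-2 \right)} = \frac{3 i \sqrt{10}}{5} \cdot 36 \left(-8\right) = \frac{108 i \sqrt{10}}{5} \left(-8\right) = - \frac{864 i \sqrt{10}}{5}$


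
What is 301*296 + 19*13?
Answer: 89343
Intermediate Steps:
301*296 + 19*13 = 89096 + 247 = 89343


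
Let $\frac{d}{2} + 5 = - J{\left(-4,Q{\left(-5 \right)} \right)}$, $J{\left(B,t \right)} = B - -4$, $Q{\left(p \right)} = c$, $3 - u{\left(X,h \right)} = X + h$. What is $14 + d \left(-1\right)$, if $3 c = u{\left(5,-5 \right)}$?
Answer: $24$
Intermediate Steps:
$u{\left(X,h \right)} = 3 - X - h$ ($u{\left(X,h \right)} = 3 - \left(X + h\right) = 3 - X - h$)
$c = 1$ ($c = \frac{3 - 5 - -5}{3} = \frac{3 - 5 + 5}{3} = \frac{1}{3} \cdot 3 = 1$)
$Q{\left(p \right)} = 1$
$J{\left(B,t \right)} = 4 + B$ ($J{\left(B,t \right)} = B + 4 = 4 + B$)
$d = -10$ ($d = -10 + 2 \left(- (4 - 4)\right) = -10 + 2 \left(\left(-1\right) 0\right) = -10 + 2 \cdot 0 = -10 + 0 = -10$)
$14 + d \left(-1\right) = 14 - -10 = 14 + 10 = 24$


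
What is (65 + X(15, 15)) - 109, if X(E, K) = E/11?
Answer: -469/11 ≈ -42.636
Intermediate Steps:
X(E, K) = E/11 (X(E, K) = E*(1/11) = E/11)
(65 + X(15, 15)) - 109 = (65 + (1/11)*15) - 109 = (65 + 15/11) - 109 = 730/11 - 109 = -469/11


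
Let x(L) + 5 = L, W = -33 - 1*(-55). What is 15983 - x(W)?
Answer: 15966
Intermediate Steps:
W = 22 (W = -33 + 55 = 22)
x(L) = -5 + L
15983 - x(W) = 15983 - (-5 + 22) = 15983 - 1*17 = 15983 - 17 = 15966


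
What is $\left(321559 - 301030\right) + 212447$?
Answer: $232976$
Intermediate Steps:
$\left(321559 - 301030\right) + 212447 = 20529 + 212447 = 232976$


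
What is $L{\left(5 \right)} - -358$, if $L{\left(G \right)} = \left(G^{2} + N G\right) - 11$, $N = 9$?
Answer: $417$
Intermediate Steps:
$L{\left(G \right)} = -11 + G^{2} + 9 G$ ($L{\left(G \right)} = \left(G^{2} + 9 G\right) - 11 = -11 + G^{2} + 9 G$)
$L{\left(5 \right)} - -358 = \left(-11 + 5^{2} + 9 \cdot 5\right) - -358 = \left(-11 + 25 + 45\right) + 358 = 59 + 358 = 417$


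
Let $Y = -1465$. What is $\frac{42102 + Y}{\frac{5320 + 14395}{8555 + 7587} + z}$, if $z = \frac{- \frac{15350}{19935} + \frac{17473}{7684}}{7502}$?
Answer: $\frac{75380608329168559032}{2265941621535161} \approx 33267.0$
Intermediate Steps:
$z = \frac{46074971}{229832082216}$ ($z = \left(\left(-15350\right) \frac{1}{19935} + 17473 \cdot \frac{1}{7684}\right) \frac{1}{7502} = \left(- \frac{3070}{3987} + \frac{17473}{7684}\right) \frac{1}{7502} = \frac{46074971}{30636108} \cdot \frac{1}{7502} = \frac{46074971}{229832082216} \approx 0.00020047$)
$\frac{42102 + Y}{\frac{5320 + 14395}{8555 + 7587} + z} = \frac{42102 - 1465}{\frac{5320 + 14395}{8555 + 7587} + \frac{46074971}{229832082216}} = \frac{40637}{\frac{19715}{16142} + \frac{46074971}{229832082216}} = \frac{40637}{\frac{2265941621535161}{1854974735565336}} = 40637 \cdot \frac{1854974735565336}{2265941621535161} = \frac{75380608329168559032}{2265941621535161}$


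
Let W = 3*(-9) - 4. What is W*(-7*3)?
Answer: 651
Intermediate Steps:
W = -31 (W = -27 - 4 = -31)
W*(-7*3) = -(-217)*3 = -31*(-21) = 651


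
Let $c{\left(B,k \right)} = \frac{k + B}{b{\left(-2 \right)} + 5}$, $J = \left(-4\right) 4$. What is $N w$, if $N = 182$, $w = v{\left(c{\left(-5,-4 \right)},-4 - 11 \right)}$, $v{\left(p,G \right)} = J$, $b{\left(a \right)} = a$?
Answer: $-2912$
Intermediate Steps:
$J = -16$
$c{\left(B,k \right)} = \frac{B}{3} + \frac{k}{3}$ ($c{\left(B,k \right)} = \frac{k + B}{-2 + 5} = \frac{B + k}{3} = \left(B + k\right) \frac{1}{3} = \frac{B}{3} + \frac{k}{3}$)
$v{\left(p,G \right)} = -16$
$w = -16$
$N w = 182 \left(-16\right) = -2912$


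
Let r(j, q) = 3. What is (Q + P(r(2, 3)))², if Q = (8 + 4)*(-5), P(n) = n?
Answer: 3249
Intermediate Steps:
Q = -60 (Q = 12*(-5) = -60)
(Q + P(r(2, 3)))² = (-60 + 3)² = (-57)² = 3249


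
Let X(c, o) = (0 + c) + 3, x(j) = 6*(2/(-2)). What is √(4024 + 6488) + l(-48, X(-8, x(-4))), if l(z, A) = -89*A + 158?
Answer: 603 + 12*√73 ≈ 705.53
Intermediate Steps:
x(j) = -6 (x(j) = 6*(2*(-½)) = 6*(-1) = -6)
X(c, o) = 3 + c (X(c, o) = c + 3 = 3 + c)
l(z, A) = 158 - 89*A
√(4024 + 6488) + l(-48, X(-8, x(-4))) = √(4024 + 6488) + (158 - 89*(3 - 8)) = √10512 + (158 - 89*(-5)) = 12*√73 + (158 + 445) = 12*√73 + 603 = 603 + 12*√73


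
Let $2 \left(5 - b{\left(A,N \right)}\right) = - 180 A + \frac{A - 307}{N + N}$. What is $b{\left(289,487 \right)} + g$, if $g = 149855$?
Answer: $\frac{171297389}{974} \approx 1.7587 \cdot 10^{5}$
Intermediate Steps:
$b{\left(A,N \right)} = 5 + 90 A - \frac{-307 + A}{4 N}$ ($b{\left(A,N \right)} = 5 - \frac{- 180 A + \frac{A - 307}{N + N}}{2} = 5 - \frac{- 180 A + \frac{-307 + A}{2 N}}{2} = 5 + \left(90 A - \frac{-307 + A}{4 N}\right) = 5 + 90 A - \frac{-307 + A}{4 N}$)
$b{\left(289,487 \right)} + g = \frac{307 - 289 + 20 \cdot 487 \left(1 + 18 \cdot 289\right)}{4 \cdot 487} + 149855 = \frac{1}{4} \cdot \frac{1}{487} \left(307 - 289 + 20 \cdot 487 \left(1 + 5202\right)\right) + 149855 = \frac{1}{4} \cdot \frac{1}{487} \left(307 - 289 + 20 \cdot 487 \cdot 5203\right) + 149855 = \frac{1}{4} \cdot \frac{1}{487} \left(307 - 289 + 50677220\right) + 149855 = \frac{1}{4} \cdot \frac{1}{487} \cdot 50677238 + 149855 = \frac{25338619}{974} + 149855 = \frac{171297389}{974}$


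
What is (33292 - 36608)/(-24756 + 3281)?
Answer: 3316/21475 ≈ 0.15441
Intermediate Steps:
(33292 - 36608)/(-24756 + 3281) = -3316/(-21475) = -3316*(-1/21475) = 3316/21475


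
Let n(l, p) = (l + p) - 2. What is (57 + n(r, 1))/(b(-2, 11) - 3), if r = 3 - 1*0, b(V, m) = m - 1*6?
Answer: 59/2 ≈ 29.500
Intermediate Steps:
b(V, m) = -6 + m (b(V, m) = m - 6 = -6 + m)
r = 3 (r = 3 + 0 = 3)
n(l, p) = -2 + l + p
(57 + n(r, 1))/(b(-2, 11) - 3) = (57 + (-2 + 3 + 1))/((-6 + 11) - 3) = (57 + 2)/(5 - 3) = 59/2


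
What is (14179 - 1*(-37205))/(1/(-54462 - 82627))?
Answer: -7044181176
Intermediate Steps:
(14179 - 1*(-37205))/(1/(-54462 - 82627)) = (14179 + 37205)/(1/(-137089)) = 51384/(-1/137089) = 51384*(-137089) = -7044181176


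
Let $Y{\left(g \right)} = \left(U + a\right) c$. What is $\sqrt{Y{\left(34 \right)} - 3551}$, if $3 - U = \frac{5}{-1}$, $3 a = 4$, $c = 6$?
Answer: $i \sqrt{3495} \approx 59.119 i$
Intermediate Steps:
$a = \frac{4}{3}$ ($a = \frac{1}{3} \cdot 4 = \frac{4}{3} \approx 1.3333$)
$U = 8$ ($U = 3 - \frac{5}{-1} = 3 - 5 \left(-1\right) = 3 - -5 = 3 + 5 = 8$)
$Y{\left(g \right)} = 56$ ($Y{\left(g \right)} = \left(8 + \frac{4}{3}\right) 6 = \frac{28}{3} \cdot 6 = 56$)
$\sqrt{Y{\left(34 \right)} - 3551} = \sqrt{56 - 3551} = \sqrt{-3495} = i \sqrt{3495}$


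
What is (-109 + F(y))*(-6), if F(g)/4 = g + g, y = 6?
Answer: 366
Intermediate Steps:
F(g) = 8*g (F(g) = 4*(g + g) = 4*(2*g) = 8*g)
(-109 + F(y))*(-6) = (-109 + 8*6)*(-6) = (-109 + 48)*(-6) = -61*(-6) = 366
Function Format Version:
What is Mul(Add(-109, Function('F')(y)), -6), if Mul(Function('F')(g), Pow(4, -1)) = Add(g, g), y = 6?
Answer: 366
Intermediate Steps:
Function('F')(g) = Mul(8, g) (Function('F')(g) = Mul(4, Add(g, g)) = Mul(4, Mul(2, g)) = Mul(8, g))
Mul(Add(-109, Function('F')(y)), -6) = Mul(Add(-109, Mul(8, 6)), -6) = Mul(Add(-109, 48), -6) = Mul(-61, -6) = 366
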